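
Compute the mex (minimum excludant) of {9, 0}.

0 is in the set but 1 is not, so the mex is 1.

1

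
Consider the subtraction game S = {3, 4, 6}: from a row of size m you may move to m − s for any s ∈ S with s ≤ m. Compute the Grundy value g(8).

2

Grundy values for subtraction set {3, 4, 6}:
k:     0  1  2  3  4  5  6  7  8
g(k):  0  0  0  1  1  1  2  2  2
So g(8) = 2.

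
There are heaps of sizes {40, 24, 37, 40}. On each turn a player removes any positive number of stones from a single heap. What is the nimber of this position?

61

Nim-sum: 40 XOR 24 XOR 37 XOR 40 = 61.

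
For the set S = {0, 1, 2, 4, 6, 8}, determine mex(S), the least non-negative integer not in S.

3

The values 0, 1, 2 are all present; 3 is the first non-negative integer missing from the set.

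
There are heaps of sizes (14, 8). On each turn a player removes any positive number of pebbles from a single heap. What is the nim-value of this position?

6

Write each in binary and XOR column by column:
  1110  (14)
  1000  (8)
  ----
  0110  (6)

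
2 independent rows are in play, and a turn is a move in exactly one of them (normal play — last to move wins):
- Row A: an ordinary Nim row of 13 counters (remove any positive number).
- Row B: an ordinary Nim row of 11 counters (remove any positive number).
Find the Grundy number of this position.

6

Row A is a plain Nim row of size 13, so its Grundy value is 13.
Row B is a plain Nim row of size 11, so its Grundy value is 11.
The value of a disjunctive sum is the nim-sum of the parts.
Combined value = 13 ⊕ 11 = 6.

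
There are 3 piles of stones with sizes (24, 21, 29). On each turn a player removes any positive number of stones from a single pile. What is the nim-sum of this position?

Nim-sum: 24 ^ 21 ^ 29 = 16.

16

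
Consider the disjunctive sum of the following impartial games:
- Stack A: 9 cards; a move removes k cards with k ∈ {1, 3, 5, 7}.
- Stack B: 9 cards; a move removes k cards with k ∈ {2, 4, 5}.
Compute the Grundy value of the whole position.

Grundy values for stack A (subtraction set {1, 3, 5, 7}):
k:     0  1  2  3  4  5  6  7  8  9
g(k):  0  1  0  1  0  1  0  1  0  1
So g(9) = 1.
For stack B, compute g(0), g(1), … with moves {2, 4, 5}:
g(0) = mex{} = 0
g(1) = mex{} = 0
g(2) = mex{0} = 1
g(3) = mex{0} = 1
g(4) = mex{0,1} = 2
g(5) = mex{0,1} = 2
g(6) = mex{0,1,2} = 3
g(7) = mex{1,2} = 0
g(8) = mex{1,2,3} = 0
g(9) = mex{0,2} = 1
So g(9) = 1.
The value of a disjunctive sum is the nim-sum of the parts.
Combined value = 1 ⊕ 1 = 0.

0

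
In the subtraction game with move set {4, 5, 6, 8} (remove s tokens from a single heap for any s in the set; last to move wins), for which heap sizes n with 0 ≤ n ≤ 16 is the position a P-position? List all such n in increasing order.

0, 1, 2, 3, 12, 13, 14, 15

Compute g(0), g(1), … for moves {4, 5, 6, 8}:
k:     0  1  2  3  4  5  6  7  8  9 10 11 12 13 14 15 16
g(k):  0  0  0  0  1  1  1  1  2  2  2  2  0  0  0  0  1
The P-positions (g = 0) in 0..16 are 0, 1, 2, 3, 12, 13, 14, 15.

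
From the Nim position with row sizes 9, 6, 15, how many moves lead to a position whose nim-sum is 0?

0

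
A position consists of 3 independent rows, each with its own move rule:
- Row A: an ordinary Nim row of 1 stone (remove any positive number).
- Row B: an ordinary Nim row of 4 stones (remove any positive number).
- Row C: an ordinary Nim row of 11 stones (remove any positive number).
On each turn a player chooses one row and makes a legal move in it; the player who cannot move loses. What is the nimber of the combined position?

14

Row A is a plain Nim row of size 1, so its Grundy value is 1.
Row B is a plain Nim row of size 4, so its Grundy value is 4.
Row C is a plain Nim row of size 11, so its Grundy value is 11.
The value of a disjunctive sum is the nim-sum of the parts.
Combined value = 1 XOR 4 XOR 11 = 14.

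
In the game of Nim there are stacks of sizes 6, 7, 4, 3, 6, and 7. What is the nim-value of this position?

7

Nim-sum: 6 ⊕ 7 ⊕ 4 ⊕ 3 ⊕ 6 ⊕ 7 = 7.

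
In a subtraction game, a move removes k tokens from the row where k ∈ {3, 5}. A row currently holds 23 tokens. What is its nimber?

2

Grundy values for subtraction set {3, 5}:
k:     0  1  2  3  4  5  6  7  8  9 10 11 12 13 14 15 16 17 18 19 20 21 22 23
g(k):  0  0  0  1  1  1  2  2  0  0  0  1  1  1  2  2  0  0  0  1  1  1  2  2
So g(23) = 2.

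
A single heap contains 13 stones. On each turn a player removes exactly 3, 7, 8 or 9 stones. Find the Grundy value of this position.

2

Grundy values for subtraction set {3, 7, 8, 9}:
k:     0  1  2  3  4  5  6  7  8  9 10 11 12 13
g(k):  0  0  0  1  1  1  0  2  2  1  3  3  0  2
So g(13) = 2.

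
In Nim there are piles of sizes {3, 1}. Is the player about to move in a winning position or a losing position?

Winning position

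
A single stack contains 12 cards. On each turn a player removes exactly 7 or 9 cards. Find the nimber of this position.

Compute g(0), g(1), … for moves {7, 9}:
g(0) = mex{} = 0
g(1) = mex{} = 0
g(2) = mex{} = 0
g(3) = mex{} = 0
g(4) = mex{} = 0
g(5) = mex{} = 0
g(6) = mex{} = 0
g(7) = mex{0} = 1
g(8) = mex{0} = 1
g(9) = mex{0} = 1
g(10) = mex{0} = 1
g(11) = mex{0} = 1
g(12) = mex{0} = 1
So g(12) = 1.

1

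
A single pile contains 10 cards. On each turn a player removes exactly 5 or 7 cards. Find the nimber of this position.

2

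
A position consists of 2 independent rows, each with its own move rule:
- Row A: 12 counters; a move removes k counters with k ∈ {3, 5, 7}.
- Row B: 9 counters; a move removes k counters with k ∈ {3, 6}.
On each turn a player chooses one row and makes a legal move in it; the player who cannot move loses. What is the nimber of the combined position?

0

Grundy values for row A (subtraction set {3, 5, 7}):
k:     0  1  2  3  4  5  6  7  8  9 10 11 12
g(k):  0  0  0  1  1  1  2  2  2  3  0  0  0
So g(12) = 0.
For row B, compute g(0), g(1), … with moves {3, 6}:
g(0) = mex{} = 0
g(1) = mex{} = 0
g(2) = mex{} = 0
g(3) = mex{0} = 1
g(4) = mex{0} = 1
g(5) = mex{0} = 1
g(6) = mex{0,1} = 2
g(7) = mex{0,1} = 2
g(8) = mex{0,1} = 2
g(9) = mex{1,2} = 0
So g(9) = 0.
By the Sprague-Grundy theorem, the Grundy value of a sum of independent games is the XOR of the component values.
Combined value = 0 ⊕ 0 = 0.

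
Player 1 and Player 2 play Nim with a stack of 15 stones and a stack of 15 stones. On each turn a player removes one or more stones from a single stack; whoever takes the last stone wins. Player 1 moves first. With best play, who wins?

Player 2 wins

In binary:
  1111  (15)
  1111  (15)
  ----
  0000  (0)
The nim-sum is 0, so this is a P-position: the player to move is in a losing position under optimal play; Player 1 is about to move from it and so loses — Player 2 wins.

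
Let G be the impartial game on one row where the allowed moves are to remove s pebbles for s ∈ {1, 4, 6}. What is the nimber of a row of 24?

2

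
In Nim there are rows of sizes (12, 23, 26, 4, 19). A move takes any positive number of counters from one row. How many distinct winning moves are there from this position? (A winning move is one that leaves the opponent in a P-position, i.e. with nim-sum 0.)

3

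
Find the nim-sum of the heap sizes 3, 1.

2

Write each in binary and XOR column by column:
  11  (3)
  01  (1)
  --
  10  (2)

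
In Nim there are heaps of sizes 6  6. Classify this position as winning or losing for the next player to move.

Losing position

Compute the nim-sum pairwise:
6 ⊕ 6 = 0
The nim-sum is 0, so this is a P-position: the player to move is in a losing position under optimal play.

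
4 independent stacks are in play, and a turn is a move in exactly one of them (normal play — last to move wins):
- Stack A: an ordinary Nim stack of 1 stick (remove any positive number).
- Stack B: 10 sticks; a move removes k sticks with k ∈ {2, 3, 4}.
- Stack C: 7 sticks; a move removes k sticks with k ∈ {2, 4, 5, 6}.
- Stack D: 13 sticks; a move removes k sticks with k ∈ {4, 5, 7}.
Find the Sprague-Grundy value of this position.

0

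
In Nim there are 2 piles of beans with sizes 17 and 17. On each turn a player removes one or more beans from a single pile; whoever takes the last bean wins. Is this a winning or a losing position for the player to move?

Nim-sum: 17 XOR 17 = 0.
The nim-sum is 0, so this is a P-position: the player to move is in a losing position under optimal play.

Losing position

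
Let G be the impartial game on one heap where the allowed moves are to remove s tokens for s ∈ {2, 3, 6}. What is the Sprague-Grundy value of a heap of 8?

Grundy values for subtraction set {2, 3, 6}:
g(0) = mex{} = 0
g(1) = mex{} = 0
g(2) = mex{0} = 1
g(3) = mex{0} = 1
g(4) = mex{0,1} = 2
g(5) = mex{1} = 0
g(6) = mex{0,1,2} = 3
g(7) = mex{0,2} = 1
g(8) = mex{0,1,3} = 2
So g(8) = 2.

2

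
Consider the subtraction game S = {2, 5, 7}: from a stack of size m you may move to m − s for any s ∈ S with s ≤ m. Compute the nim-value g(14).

0

Grundy values for subtraction set {2, 5, 7}:
k:     0  1  2  3  4  5  6  7  8  9 10 11 12 13 14
g(k):  0  0  1  1  0  2  1  3  2  2  0  3  1  0  0
So g(14) = 0.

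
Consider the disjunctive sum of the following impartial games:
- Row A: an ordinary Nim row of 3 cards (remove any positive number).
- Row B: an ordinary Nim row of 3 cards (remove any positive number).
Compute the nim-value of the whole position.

Row A is a plain Nim row of size 3, so its Grundy value is 3.
Row B is a plain Nim row of size 3, so its Grundy value is 3.
By the Sprague-Grundy theorem, the Grundy value of a sum of independent games is the XOR of the component values.
Combined value = 3 XOR 3 = 0.

0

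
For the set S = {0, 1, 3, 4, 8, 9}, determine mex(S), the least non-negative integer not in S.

The values 0, 1 are all present; 2 is the first non-negative integer missing from the set.

2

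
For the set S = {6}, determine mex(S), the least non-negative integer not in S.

0

0 is not in the set, so the mex is 0.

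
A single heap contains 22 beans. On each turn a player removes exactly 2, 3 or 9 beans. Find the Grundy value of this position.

0

Build the Grundy sequence with g(k) = mex{g(k−s) : s ∈ {2, 3, 9}, s ≤ k}:
k:     0  1  2  3  4  5  6  7  8  9 10 11 12 13 14 15 16 17 18 19 20 21 22
g(k):  0  0  1  1  2  0  0  1  1  2  2  0  0  1  1  2  0  0  1  1  2  2  0
So g(22) = 0.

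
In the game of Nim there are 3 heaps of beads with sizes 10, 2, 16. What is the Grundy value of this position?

Bitwise XOR of the heap sizes:
  01010  (10)
  00010  (2)
  10000  (16)
  -----
  11000  (24)

24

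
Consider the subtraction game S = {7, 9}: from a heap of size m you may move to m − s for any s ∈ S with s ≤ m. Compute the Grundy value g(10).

Build the Grundy sequence with g(k) = mex{g(k−s) : s ∈ {7, 9}, s ≤ k}:
k:     0  1  2  3  4  5  6  7  8  9 10
g(k):  0  0  0  0  0  0  0  1  1  1  1
So g(10) = 1.

1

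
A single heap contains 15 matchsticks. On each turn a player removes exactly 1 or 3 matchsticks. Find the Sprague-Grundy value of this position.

1

Build the Grundy sequence with g(k) = mex{g(k−s) : s ∈ {1, 3}, s ≤ k}:
k:     0  1  2  3  4  5  6  7  8  9 10 11 12 13 14 15
g(k):  0  1  0  1  0  1  0  1  0  1  0  1  0  1  0  1
So g(15) = 1.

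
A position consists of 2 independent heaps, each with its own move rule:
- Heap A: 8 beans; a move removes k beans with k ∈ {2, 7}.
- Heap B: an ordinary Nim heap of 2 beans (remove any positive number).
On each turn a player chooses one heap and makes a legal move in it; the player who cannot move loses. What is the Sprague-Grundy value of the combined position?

0

Grundy values for heap A (subtraction set {2, 7}):
g(0) = mex{} = 0
g(1) = mex{} = 0
g(2) = mex{0} = 1
g(3) = mex{0} = 1
g(4) = mex{1} = 0
g(5) = mex{1} = 0
g(6) = mex{0} = 1
g(7) = mex{0} = 1
g(8) = mex{0,1} = 2
So g(8) = 2.
Heap B is a plain Nim heap of size 2, so its Grundy value is 2.
By the Sprague-Grundy theorem, the Grundy value of a sum of independent games is the XOR of the component values.
Combined value = 2 XOR 2 = 0.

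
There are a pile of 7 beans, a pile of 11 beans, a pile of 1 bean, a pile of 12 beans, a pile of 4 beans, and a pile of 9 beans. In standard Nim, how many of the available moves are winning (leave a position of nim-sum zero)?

Compute the nim-sum pairwise:
7 ^ 11 = 12
12 ^ 1 = 13
13 ^ 12 = 1
1 ^ 4 = 5
5 ^ 9 = 12
The overall nim-sum is X = 12. A pile of size p has a winning move iff p XOR X < p (reduce it to p XOR X).
  7: 7 XOR 12 = 11 ≥ 7 — no move.
  11: 11 XOR 12 = 7 < 11 — winning move (to 7).
  1: 1 XOR 12 = 13 ≥ 1 — no move.
  12: 12 XOR 12 = 0 < 12 — winning move (to 0).
  4: 4 XOR 12 = 8 ≥ 4 — no move.
  9: 9 XOR 12 = 5 < 9 — winning move (to 5).
That gives 3 winning moves.

3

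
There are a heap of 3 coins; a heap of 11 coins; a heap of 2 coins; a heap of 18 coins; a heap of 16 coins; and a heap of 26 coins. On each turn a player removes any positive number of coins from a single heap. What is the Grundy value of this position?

Nim-sum: 3 ^ 11 ^ 2 ^ 18 ^ 16 ^ 26 = 18.

18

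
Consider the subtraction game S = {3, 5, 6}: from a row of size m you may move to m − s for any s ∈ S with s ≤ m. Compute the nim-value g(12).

Build the Grundy sequence with g(k) = mex{g(k−s) : s ∈ {3, 5, 6}, s ≤ k}:
k:     0  1  2  3  4  5  6  7  8  9 10 11 12
g(k):  0  0  0  1  1  1  2  2  2  0  0  0  1
So g(12) = 1.

1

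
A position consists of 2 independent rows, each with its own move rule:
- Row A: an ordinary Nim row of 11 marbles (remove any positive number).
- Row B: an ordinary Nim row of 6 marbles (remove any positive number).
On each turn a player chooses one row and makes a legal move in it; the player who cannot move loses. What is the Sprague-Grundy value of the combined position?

Row A is a plain Nim row of size 11, so its Grundy value is 11.
Row B is a plain Nim row of size 6, so its Grundy value is 6.
The value of a disjunctive sum is the nim-sum of the parts.
Combined value = 11 ⊕ 6 = 13.

13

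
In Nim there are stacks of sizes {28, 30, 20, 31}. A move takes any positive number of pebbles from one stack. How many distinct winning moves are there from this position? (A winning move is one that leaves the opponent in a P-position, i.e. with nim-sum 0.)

3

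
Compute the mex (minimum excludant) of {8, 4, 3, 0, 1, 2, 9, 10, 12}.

5

The values 0, 1, 2, 3, 4 are all present; 5 is the first non-negative integer missing from the set.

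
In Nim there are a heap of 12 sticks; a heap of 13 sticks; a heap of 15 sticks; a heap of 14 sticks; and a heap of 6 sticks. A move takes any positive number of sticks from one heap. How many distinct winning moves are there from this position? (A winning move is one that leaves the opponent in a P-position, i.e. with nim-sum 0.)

5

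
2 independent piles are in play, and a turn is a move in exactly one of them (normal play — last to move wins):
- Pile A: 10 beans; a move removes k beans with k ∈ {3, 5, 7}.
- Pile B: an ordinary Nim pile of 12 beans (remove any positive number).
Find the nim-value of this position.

For pile A, compute g(0), g(1), … with moves {3, 5, 7}:
k:     0  1  2  3  4  5  6  7  8  9 10
g(k):  0  0  0  1  1  1  2  2  2  3  0
So g(10) = 0.
Pile B is a plain Nim pile of size 12, so its Grundy value is 12.
By the Sprague-Grundy theorem, the Grundy value of a sum of independent games is the XOR of the component values.
Combined value = 0 ⊕ 12 = 12.

12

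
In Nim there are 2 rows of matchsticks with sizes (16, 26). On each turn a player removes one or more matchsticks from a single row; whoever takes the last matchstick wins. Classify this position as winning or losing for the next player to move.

Nim-sum: 16 XOR 26 = 10.
The nim-sum is 10 ≠ 0, so this is an N-position: the player to move can win.

Winning position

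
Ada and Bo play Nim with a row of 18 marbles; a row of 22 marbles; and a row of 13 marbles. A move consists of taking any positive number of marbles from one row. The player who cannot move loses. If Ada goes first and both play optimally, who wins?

Nim-sum: 18 XOR 22 XOR 13 = 9.
The nim-sum is 9 ≠ 0, so this is an N-position: the player to move can win; Ada has a winning move.

Ada wins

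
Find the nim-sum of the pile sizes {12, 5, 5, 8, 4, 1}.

1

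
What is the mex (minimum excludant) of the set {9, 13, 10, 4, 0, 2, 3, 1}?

The values 0, 1, 2, 3, 4 are all present; 5 is the first non-negative integer missing from the set.

5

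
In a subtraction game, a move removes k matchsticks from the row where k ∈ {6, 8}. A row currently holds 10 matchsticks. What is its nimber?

Build the Grundy sequence with g(k) = mex{g(k−s) : s ∈ {6, 8}, s ≤ k}:
k:     0  1  2  3  4  5  6  7  8  9 10
g(k):  0  0  0  0  0  0  1  1  1  1  1
So g(10) = 1.

1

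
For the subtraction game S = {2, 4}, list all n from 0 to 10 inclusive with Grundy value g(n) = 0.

0, 1, 6, 7

Grundy values for subtraction set {2, 4}:
g(0) = mex{} = 0
g(1) = mex{} = 0
g(2) = mex{0} = 1
g(3) = mex{0} = 1
g(4) = mex{0,1} = 2
g(5) = mex{0,1} = 2
g(6) = mex{1,2} = 0
g(7) = mex{1,2} = 0
g(8) = mex{0,2} = 1
g(9) = mex{0,2} = 1
g(10) = mex{0,1} = 2
The P-positions (g = 0) in 0..10 are 0, 1, 6, 7.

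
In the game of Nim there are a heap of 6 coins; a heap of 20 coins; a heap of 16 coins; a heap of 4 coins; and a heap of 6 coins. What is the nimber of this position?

Compute the nim-sum pairwise:
6 ^ 20 = 18
18 ^ 16 = 2
2 ^ 4 = 6
6 ^ 6 = 0

0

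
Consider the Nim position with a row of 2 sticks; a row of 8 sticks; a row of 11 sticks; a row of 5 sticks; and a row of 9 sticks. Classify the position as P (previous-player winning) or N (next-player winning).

N-position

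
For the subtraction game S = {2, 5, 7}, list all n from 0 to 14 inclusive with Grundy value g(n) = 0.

0, 1, 4, 10, 13, 14

Compute g(0), g(1), … for moves {2, 5, 7}:
k:     0  1  2  3  4  5  6  7  8  9 10 11 12 13 14
g(k):  0  0  1  1  0  2  1  3  2  2  0  3  1  0  0
The P-positions (g = 0) in 0..14 are 0, 1, 4, 10, 13, 14.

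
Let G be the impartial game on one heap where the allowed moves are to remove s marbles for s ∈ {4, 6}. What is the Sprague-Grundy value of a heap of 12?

Build the Grundy sequence with g(k) = mex{g(k−s) : s ∈ {4, 6}, s ≤ k}:
k:     0  1  2  3  4  5  6  7  8  9 10 11 12
g(k):  0  0  0  0  1  1  1  1  2  2  0  0  0
So g(12) = 0.

0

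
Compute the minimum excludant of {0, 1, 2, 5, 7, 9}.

3

The values 0, 1, 2 are all present; 3 is the first non-negative integer missing from the set.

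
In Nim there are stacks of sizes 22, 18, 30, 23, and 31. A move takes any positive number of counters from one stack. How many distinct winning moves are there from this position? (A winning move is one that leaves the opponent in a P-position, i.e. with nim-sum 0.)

Compute the nim-sum pairwise:
22 ^ 18 = 4
4 ^ 30 = 26
26 ^ 23 = 13
13 ^ 31 = 18
The overall nim-sum is X = 18. A stack of size p has a winning move iff p XOR X < p (reduce it to p XOR X).
  22: 22 XOR 18 = 4 < 22 — winning move (to 4).
  18: 18 XOR 18 = 0 < 18 — winning move (to 0).
  30: 30 XOR 18 = 12 < 30 — winning move (to 12).
  23: 23 XOR 18 = 5 < 23 — winning move (to 5).
  31: 31 XOR 18 = 13 < 31 — winning move (to 13).
That gives 5 winning moves.

5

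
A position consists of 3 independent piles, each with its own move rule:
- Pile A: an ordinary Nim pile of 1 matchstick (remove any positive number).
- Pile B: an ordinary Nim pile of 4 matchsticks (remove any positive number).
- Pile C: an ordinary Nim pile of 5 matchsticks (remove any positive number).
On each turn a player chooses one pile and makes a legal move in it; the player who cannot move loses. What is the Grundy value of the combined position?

0

Pile A is a plain Nim pile of size 1, so its Grundy value is 1.
Pile B is a plain Nim pile of size 4, so its Grundy value is 4.
Pile C is a plain Nim pile of size 5, so its Grundy value is 5.
The value of a disjunctive sum is the nim-sum of the parts.
Combined value = 1 XOR 4 XOR 5 = 0.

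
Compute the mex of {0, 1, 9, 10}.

2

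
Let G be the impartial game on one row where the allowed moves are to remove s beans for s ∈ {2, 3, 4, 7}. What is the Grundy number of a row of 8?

1

Build the Grundy sequence with g(k) = mex{g(k−s) : s ∈ {2, 3, 4, 7}, s ≤ k}:
g(0) = mex{} = 0
g(1) = mex{} = 0
g(2) = mex{0} = 1
g(3) = mex{0} = 1
g(4) = mex{0,1} = 2
g(5) = mex{0,1} = 2
g(6) = mex{1,2} = 0
g(7) = mex{0,1,2} = 3
g(8) = mex{0,2} = 1
So g(8) = 1.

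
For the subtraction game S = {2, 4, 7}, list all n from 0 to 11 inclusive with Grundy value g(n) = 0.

0, 1, 6, 9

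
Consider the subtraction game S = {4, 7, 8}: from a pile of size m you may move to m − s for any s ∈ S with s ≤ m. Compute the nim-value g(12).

0

Compute g(0), g(1), … for moves {4, 7, 8}:
g(0) = mex{} = 0
g(1) = mex{} = 0
g(2) = mex{} = 0
g(3) = mex{} = 0
g(4) = mex{0} = 1
g(5) = mex{0} = 1
g(6) = mex{0} = 1
g(7) = mex{0} = 1
g(8) = mex{0,1} = 2
g(9) = mex{0,1} = 2
g(10) = mex{0,1} = 2
g(11) = mex{0,1} = 2
g(12) = mex{1,2} = 0
So g(12) = 0.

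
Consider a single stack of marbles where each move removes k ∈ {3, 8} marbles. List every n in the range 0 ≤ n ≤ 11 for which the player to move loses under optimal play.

0, 1, 2, 6, 7, 11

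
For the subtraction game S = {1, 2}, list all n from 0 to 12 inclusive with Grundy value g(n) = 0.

0, 3, 6, 9, 12

Build the Grundy sequence with g(k) = mex{g(k−s) : s ∈ {1, 2}, s ≤ k}:
k:     0  1  2  3  4  5  6  7  8  9 10 11 12
g(k):  0  1  2  0  1  2  0  1  2  0  1  2  0
The P-positions (g = 0) in 0..12 are 0, 3, 6, 9, 12.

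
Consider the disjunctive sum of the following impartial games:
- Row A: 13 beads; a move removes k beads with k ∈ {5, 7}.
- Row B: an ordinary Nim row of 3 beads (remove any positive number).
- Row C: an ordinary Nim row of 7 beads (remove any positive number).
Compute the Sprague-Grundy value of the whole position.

4

Grundy values for row A (subtraction set {5, 7}):
g(0) = mex{} = 0
g(1) = mex{} = 0
g(2) = mex{} = 0
g(3) = mex{} = 0
g(4) = mex{} = 0
g(5) = mex{0} = 1
g(6) = mex{0} = 1
g(7) = mex{0} = 1
g(8) = mex{0} = 1
g(9) = mex{0} = 1
g(10) = mex{0,1} = 2
g(11) = mex{0,1} = 2
g(12) = mex{1} = 0
g(13) = mex{1} = 0
So g(13) = 0.
Row B is a plain Nim row of size 3, so its Grundy value is 3.
Row C is a plain Nim row of size 7, so its Grundy value is 7.
The value of a disjunctive sum is the nim-sum of the parts.
Combined value = 0 XOR 3 XOR 7 = 4.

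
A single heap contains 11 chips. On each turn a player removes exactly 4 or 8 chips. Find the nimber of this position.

2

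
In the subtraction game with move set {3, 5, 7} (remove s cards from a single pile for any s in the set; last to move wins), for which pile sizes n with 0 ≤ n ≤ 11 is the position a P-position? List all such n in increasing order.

Grundy values for subtraction set {3, 5, 7}:
g(0) = mex{} = 0
g(1) = mex{} = 0
g(2) = mex{} = 0
g(3) = mex{0} = 1
g(4) = mex{0} = 1
g(5) = mex{0} = 1
g(6) = mex{0,1} = 2
g(7) = mex{0,1} = 2
g(8) = mex{0,1} = 2
g(9) = mex{0,1,2} = 3
g(10) = mex{1,2} = 0
g(11) = mex{1,2} = 0
The P-positions (g = 0) in 0..11 are 0, 1, 2, 10, 11.

0, 1, 2, 10, 11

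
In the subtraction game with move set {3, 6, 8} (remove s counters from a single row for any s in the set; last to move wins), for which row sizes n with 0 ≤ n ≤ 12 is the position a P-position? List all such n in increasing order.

0, 1, 2, 11, 12

Grundy values for subtraction set {3, 6, 8}:
g(0) = mex{} = 0
g(1) = mex{} = 0
g(2) = mex{} = 0
g(3) = mex{0} = 1
g(4) = mex{0} = 1
g(5) = mex{0} = 1
g(6) = mex{0,1} = 2
g(7) = mex{0,1} = 2
g(8) = mex{0,1} = 2
g(9) = mex{0,1,2} = 3
g(10) = mex{0,1,2} = 3
g(11) = mex{1,2} = 0
g(12) = mex{1,2,3} = 0
The P-positions (g = 0) in 0..12 are 0, 1, 2, 11, 12.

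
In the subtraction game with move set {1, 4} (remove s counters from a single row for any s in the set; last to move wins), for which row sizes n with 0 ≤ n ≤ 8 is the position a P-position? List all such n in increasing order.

0, 2, 5, 7

Compute g(0), g(1), … for moves {1, 4}:
k:     0  1  2  3  4  5  6  7  8
g(k):  0  1  0  1  2  0  1  0  1
The P-positions (g = 0) in 0..8 are 0, 2, 5, 7.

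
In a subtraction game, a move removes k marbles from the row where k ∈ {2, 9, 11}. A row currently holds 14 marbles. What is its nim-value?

Build the Grundy sequence with g(k) = mex{g(k−s) : s ∈ {2, 9, 11}, s ≤ k}:
k:     0  1  2  3  4  5  6  7  8  9 10 11 12 13 14
g(k):  0  0  1  1  0  0  1  1  0  2  1  3  2  2  3
So g(14) = 3.

3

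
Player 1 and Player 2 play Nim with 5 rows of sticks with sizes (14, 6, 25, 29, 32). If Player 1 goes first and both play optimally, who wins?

Player 1 wins

Bitwise XOR of the heap sizes:
  001110  (14)
  000110  (6)
  011001  (25)
  011101  (29)
  100000  (32)
  ------
  101100  (44)
The nim-sum is 44 ≠ 0, so this is an N-position: the player to move can win; Player 1 has a winning move.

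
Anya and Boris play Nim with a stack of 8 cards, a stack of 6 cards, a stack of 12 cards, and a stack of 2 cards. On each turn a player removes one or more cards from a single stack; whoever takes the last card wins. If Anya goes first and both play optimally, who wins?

Boris wins

Nim-sum: 8 ^ 6 ^ 12 ^ 2 = 0.
The nim-sum is 0, so this is a P-position: the player to move is in a losing position under optimal play; Anya is about to move from it and so loses — Boris wins.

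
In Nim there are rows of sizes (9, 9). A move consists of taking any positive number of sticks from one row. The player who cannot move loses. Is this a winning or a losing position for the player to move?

Nim-sum: 9 XOR 9 = 0.
The nim-sum is 0, so this is a P-position: the player to move is in a losing position under optimal play.

Losing position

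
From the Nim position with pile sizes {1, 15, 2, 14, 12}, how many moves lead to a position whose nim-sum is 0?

3

Nim-sum: 1 ⊕ 15 ⊕ 2 ⊕ 14 ⊕ 12 = 14.
The overall nim-sum is X = 14. A pile of size p has a winning move iff p XOR X < p (reduce it to p XOR X).
  1: 1 XOR 14 = 15 ≥ 1 — no move.
  15: 15 XOR 14 = 1 < 15 — winning move (to 1).
  2: 2 XOR 14 = 12 ≥ 2 — no move.
  14: 14 XOR 14 = 0 < 14 — winning move (to 0).
  12: 12 XOR 14 = 2 < 12 — winning move (to 2).
That gives 3 winning moves.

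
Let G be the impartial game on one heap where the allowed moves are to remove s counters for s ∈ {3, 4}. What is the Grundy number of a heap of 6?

Build the Grundy sequence with g(k) = mex{g(k−s) : s ∈ {3, 4}, s ≤ k}:
g(0) = mex{} = 0
g(1) = mex{} = 0
g(2) = mex{} = 0
g(3) = mex{0} = 1
g(4) = mex{0} = 1
g(5) = mex{0} = 1
g(6) = mex{0,1} = 2
So g(6) = 2.

2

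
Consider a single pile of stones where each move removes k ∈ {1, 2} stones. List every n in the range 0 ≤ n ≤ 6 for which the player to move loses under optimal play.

0, 3, 6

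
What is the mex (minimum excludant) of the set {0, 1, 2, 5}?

The values 0, 1, 2 are all present; 3 is the first non-negative integer missing from the set.

3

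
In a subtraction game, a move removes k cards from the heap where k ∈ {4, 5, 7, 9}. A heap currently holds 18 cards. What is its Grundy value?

1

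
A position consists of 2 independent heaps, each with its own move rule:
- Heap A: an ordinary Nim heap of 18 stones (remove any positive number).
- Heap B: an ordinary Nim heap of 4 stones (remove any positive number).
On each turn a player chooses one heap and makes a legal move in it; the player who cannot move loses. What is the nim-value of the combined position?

22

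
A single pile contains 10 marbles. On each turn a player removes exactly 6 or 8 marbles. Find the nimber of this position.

1

Compute g(0), g(1), … for moves {6, 8}:
k:     0  1  2  3  4  5  6  7  8  9 10
g(k):  0  0  0  0  0  0  1  1  1  1  1
So g(10) = 1.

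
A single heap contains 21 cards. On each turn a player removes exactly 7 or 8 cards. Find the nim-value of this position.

0

Compute g(0), g(1), … for moves {7, 8}:
k:     0  1  2  3  4  5  6  7  8  9 10 11 12 13 14 15 16 17 18 19 20 21
g(k):  0  0  0  0  0  0  0  1  1  1  1  1  1  1  2  0  0  0  0  0  0  0
So g(21) = 0.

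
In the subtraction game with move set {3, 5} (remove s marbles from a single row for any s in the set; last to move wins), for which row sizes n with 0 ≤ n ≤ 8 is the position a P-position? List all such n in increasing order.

0, 1, 2, 8

Compute g(0), g(1), … for moves {3, 5}:
k:     0  1  2  3  4  5  6  7  8
g(k):  0  0  0  1  1  1  2  2  0
The P-positions (g = 0) in 0..8 are 0, 1, 2, 8.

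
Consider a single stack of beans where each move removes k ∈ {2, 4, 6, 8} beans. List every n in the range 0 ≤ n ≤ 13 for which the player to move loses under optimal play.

0, 1, 10, 11

Grundy values for subtraction set {2, 4, 6, 8}:
g(0) = mex{} = 0
g(1) = mex{} = 0
g(2) = mex{0} = 1
g(3) = mex{0} = 1
g(4) = mex{0,1} = 2
g(5) = mex{0,1} = 2
g(6) = mex{0,1,2} = 3
g(7) = mex{0,1,2} = 3
g(8) = mex{0,1,2,3} = 4
g(9) = mex{0,1,2,3} = 4
g(10) = mex{1,2,3,4} = 0
g(11) = mex{1,2,3,4} = 0
g(12) = mex{0,2,3,4} = 1
g(13) = mex{0,2,3,4} = 1
The P-positions (g = 0) in 0..13 are 0, 1, 10, 11.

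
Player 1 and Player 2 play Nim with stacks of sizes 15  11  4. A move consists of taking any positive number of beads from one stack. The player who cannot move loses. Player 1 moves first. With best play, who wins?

Player 2 wins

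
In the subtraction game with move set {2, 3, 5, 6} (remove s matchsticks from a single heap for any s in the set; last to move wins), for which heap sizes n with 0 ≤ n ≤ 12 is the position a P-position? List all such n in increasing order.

0, 1, 8, 9

Build the Grundy sequence with g(k) = mex{g(k−s) : s ∈ {2, 3, 5, 6}, s ≤ k}:
k:     0  1  2  3  4  5  6  7  8  9 10 11 12
g(k):  0  0  1  1  2  2  3  3  0  0  1  1  2
The P-positions (g = 0) in 0..12 are 0, 1, 8, 9.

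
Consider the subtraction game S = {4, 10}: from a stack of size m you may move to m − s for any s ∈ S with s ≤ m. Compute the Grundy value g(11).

2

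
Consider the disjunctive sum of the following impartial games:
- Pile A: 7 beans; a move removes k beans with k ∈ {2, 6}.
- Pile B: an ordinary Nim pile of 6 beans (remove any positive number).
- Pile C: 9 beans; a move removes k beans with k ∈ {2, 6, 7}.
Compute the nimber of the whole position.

7

Build the Grundy sequence for pile A with g(k) = mex{g(k−s) : s ∈ {2, 6}, s ≤ k}:
g(0) = mex{} = 0
g(1) = mex{} = 0
g(2) = mex{0} = 1
g(3) = mex{0} = 1
g(4) = mex{1} = 0
g(5) = mex{1} = 0
g(6) = mex{0} = 1
g(7) = mex{0} = 1
So g(7) = 1.
Pile B is a plain Nim pile of size 6, so its Grundy value is 6.
Build the Grundy sequence for pile C with g(k) = mex{g(k−s) : s ∈ {2, 6, 7}, s ≤ k}:
k:     0  1  2  3  4  5  6  7  8  9
g(k):  0  0  1  1  0  0  1  1  2  0
So g(9) = 0.
The value of a disjunctive sum is the nim-sum of the parts.
Combined value = 1 ⊕ 6 ⊕ 0 = 7.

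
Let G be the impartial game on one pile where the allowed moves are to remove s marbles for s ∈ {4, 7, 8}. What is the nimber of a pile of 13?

0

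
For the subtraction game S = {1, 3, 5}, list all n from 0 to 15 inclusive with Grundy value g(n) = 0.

0, 2, 4, 6, 8, 10, 12, 14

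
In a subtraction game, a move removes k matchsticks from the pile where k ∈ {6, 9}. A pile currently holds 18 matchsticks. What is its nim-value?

0

Grundy values for subtraction set {6, 9}:
k:     0  1  2  3  4  5  6  7  8  9 10 11 12 13 14 15 16 17 18
g(k):  0  0  0  0  0  0  1  1  1  1  1  1  2  2  2  0  0  0  0
So g(18) = 0.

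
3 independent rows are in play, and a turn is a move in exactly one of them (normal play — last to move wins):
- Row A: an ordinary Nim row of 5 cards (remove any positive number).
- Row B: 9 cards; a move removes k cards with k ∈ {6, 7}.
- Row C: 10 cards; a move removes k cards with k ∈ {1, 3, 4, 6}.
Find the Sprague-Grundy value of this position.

Row A is a plain Nim row of size 5, so its Grundy value is 5.
Build the Grundy sequence for row B with g(k) = mex{g(k−s) : s ∈ {6, 7}, s ≤ k}:
g(0) = mex{} = 0
g(1) = mex{} = 0
g(2) = mex{} = 0
g(3) = mex{} = 0
g(4) = mex{} = 0
g(5) = mex{} = 0
g(6) = mex{0} = 1
g(7) = mex{0} = 1
g(8) = mex{0} = 1
g(9) = mex{0} = 1
So g(9) = 1.
For row C, compute g(0), g(1), … with moves {1, 3, 4, 6}:
g(0) = mex{} = 0
g(1) = mex{0} = 1
g(2) = mex{1} = 0
g(3) = mex{0} = 1
g(4) = mex{0,1} = 2
g(5) = mex{0,1,2} = 3
g(6) = mex{0,1,3} = 2
g(7) = mex{1,2} = 0
g(8) = mex{0,2,3} = 1
g(9) = mex{1,2,3} = 0
g(10) = mex{0,2} = 1
So g(10) = 1.
By the Sprague-Grundy theorem, the Grundy value of a sum of independent games is the XOR of the component values.
Combined value = 5 ⊕ 1 ⊕ 1 = 5.

5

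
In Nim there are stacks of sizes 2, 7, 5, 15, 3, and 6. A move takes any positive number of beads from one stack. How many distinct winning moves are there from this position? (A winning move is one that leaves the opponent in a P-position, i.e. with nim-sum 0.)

1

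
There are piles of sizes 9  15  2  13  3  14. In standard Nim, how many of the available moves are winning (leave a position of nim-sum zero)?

In binary:
  1001  (9)
  1111  (15)
  0010  (2)
  1101  (13)
  0011  (3)
  1110  (14)
  ----
  0100  (4)
The overall nim-sum is X = 4. A pile of size p has a winning move iff p XOR X < p (reduce it to p XOR X).
  9: 9 XOR 4 = 13 ≥ 9 — no move.
  15: 15 XOR 4 = 11 < 15 — winning move (to 11).
  2: 2 XOR 4 = 6 ≥ 2 — no move.
  13: 13 XOR 4 = 9 < 13 — winning move (to 9).
  3: 3 XOR 4 = 7 ≥ 3 — no move.
  14: 14 XOR 4 = 10 < 14 — winning move (to 10).
That gives 3 winning moves.

3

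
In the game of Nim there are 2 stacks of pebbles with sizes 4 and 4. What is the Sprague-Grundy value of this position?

0

Nim-sum: 4 ^ 4 = 0.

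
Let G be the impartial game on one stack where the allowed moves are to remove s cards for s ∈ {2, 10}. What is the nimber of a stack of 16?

0

Build the Grundy sequence with g(k) = mex{g(k−s) : s ∈ {2, 10}, s ≤ k}:
k:     0  1  2  3  4  5  6  7  8  9 10 11 12 13 14 15 16
g(k):  0  0  1  1  0  0  1  1  0  0  1  1  0  0  1  1  0
So g(16) = 0.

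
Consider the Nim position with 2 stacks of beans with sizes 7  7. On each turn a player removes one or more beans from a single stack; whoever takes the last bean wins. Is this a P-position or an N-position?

Bitwise XOR of the heap sizes:
  111  (7)
  111  (7)
  ---
  000  (0)
The nim-sum is 0, so this is a P-position: the player to move is in a losing position under optimal play.

P-position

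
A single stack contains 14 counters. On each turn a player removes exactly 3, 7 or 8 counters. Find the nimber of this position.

1

Grundy values for subtraction set {3, 7, 8}:
g(0) = mex{} = 0
g(1) = mex{} = 0
g(2) = mex{} = 0
g(3) = mex{0} = 1
g(4) = mex{0} = 1
g(5) = mex{0} = 1
g(6) = mex{1} = 0
g(7) = mex{0,1} = 2
g(8) = mex{0,1} = 2
g(9) = mex{0} = 1
g(10) = mex{0,1,2} = 3
g(11) = mex{1,2} = 0
g(12) = mex{1} = 0
g(13) = mex{0,1,3} = 2
g(14) = mex{0,2} = 1
So g(14) = 1.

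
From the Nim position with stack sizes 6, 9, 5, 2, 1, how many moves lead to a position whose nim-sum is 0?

1

Compute the nim-sum pairwise:
6 ^ 9 = 15
15 ^ 5 = 10
10 ^ 2 = 8
8 ^ 1 = 9
The overall nim-sum is X = 9. A stack of size p has a winning move iff p XOR X < p (reduce it to p XOR X).
  6: 6 XOR 9 = 15 ≥ 6 — no move.
  9: 9 XOR 9 = 0 < 9 — winning move (to 0).
  5: 5 XOR 9 = 12 ≥ 5 — no move.
  2: 2 XOR 9 = 11 ≥ 2 — no move.
  1: 1 XOR 9 = 8 ≥ 1 — no move.
That gives 1 winning move.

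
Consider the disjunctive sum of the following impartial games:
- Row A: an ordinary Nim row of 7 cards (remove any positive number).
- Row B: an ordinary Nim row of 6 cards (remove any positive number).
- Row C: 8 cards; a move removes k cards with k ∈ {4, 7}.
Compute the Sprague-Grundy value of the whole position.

3

Row A is a plain Nim row of size 7, so its Grundy value is 7.
Row B is a plain Nim row of size 6, so its Grundy value is 6.
Build the Grundy sequence for row C with g(k) = mex{g(k−s) : s ∈ {4, 7}, s ≤ k}:
k:     0  1  2  3  4  5  6  7  8
g(k):  0  0  0  0  1  1  1  1  2
So g(8) = 2.
By the Sprague-Grundy theorem, the Grundy value of a sum of independent games is the XOR of the component values.
Combined value = 7 XOR 6 XOR 2 = 3.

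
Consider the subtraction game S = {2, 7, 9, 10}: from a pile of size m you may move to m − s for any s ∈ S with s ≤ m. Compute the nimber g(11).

Build the Grundy sequence with g(k) = mex{g(k−s) : s ∈ {2, 7, 9, 10}, s ≤ k}:
k:     0  1  2  3  4  5  6  7  8  9 10 11
g(k):  0  0  1  1  0  0  1  1  2  2  3  3
So g(11) = 3.

3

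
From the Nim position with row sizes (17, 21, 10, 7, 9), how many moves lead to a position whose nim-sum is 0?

0

Nim-sum: 17 XOR 21 XOR 10 XOR 7 XOR 9 = 0.
The nim-sum is already 0, so every move leaves a nonzero nim-sum — there are no winning moves.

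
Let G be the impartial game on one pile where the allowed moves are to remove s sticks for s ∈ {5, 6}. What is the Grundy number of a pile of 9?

Compute g(0), g(1), … for moves {5, 6}:
g(0) = mex{} = 0
g(1) = mex{} = 0
g(2) = mex{} = 0
g(3) = mex{} = 0
g(4) = mex{} = 0
g(5) = mex{0} = 1
g(6) = mex{0} = 1
g(7) = mex{0} = 1
g(8) = mex{0} = 1
g(9) = mex{0} = 1
So g(9) = 1.

1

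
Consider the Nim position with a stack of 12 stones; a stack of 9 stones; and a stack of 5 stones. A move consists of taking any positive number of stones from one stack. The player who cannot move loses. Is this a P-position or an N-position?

P-position

Compute the nim-sum pairwise:
12 ⊕ 9 = 5
5 ⊕ 5 = 0
The nim-sum is 0, so this is a P-position: the player to move is in a losing position under optimal play.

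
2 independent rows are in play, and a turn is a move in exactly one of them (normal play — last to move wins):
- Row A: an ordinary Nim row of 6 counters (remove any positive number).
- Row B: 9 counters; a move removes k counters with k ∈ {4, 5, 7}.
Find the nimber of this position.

4

Row A is a plain Nim row of size 6, so its Grundy value is 6.
For row B, compute g(0), g(1), … with moves {4, 5, 7}:
k:     0  1  2  3  4  5  6  7  8  9
g(k):  0  0  0  0  1  1  1  1  2  2
So g(9) = 2.
By the Sprague-Grundy theorem, the Grundy value of a sum of independent games is the XOR of the component values.
Combined value = 6 ⊕ 2 = 4.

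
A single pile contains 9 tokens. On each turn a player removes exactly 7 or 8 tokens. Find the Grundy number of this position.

1

Grundy values for subtraction set {7, 8}:
g(0) = mex{} = 0
g(1) = mex{} = 0
g(2) = mex{} = 0
g(3) = mex{} = 0
g(4) = mex{} = 0
g(5) = mex{} = 0
g(6) = mex{} = 0
g(7) = mex{0} = 1
g(8) = mex{0} = 1
g(9) = mex{0} = 1
So g(9) = 1.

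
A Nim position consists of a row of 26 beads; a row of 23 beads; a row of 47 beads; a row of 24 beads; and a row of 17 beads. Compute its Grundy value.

43

Compute the nim-sum pairwise:
26 ^ 23 = 13
13 ^ 47 = 34
34 ^ 24 = 58
58 ^ 17 = 43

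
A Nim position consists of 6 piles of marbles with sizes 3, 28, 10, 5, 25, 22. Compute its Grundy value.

31

In binary:
  00011  (3)
  11100  (28)
  01010  (10)
  00101  (5)
  11001  (25)
  10110  (22)
  -----
  11111  (31)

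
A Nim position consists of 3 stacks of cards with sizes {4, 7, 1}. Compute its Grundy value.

2

Compute the nim-sum pairwise:
4 XOR 7 = 3
3 XOR 1 = 2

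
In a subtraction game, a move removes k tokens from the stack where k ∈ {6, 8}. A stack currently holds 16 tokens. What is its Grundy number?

Grundy values for subtraction set {6, 8}:
k:     0  1  2  3  4  5  6  7  8  9 10 11 12 13 14 15 16
g(k):  0  0  0  0  0  0  1  1  1  1  1  1  2  2  0  0  0
So g(16) = 0.

0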